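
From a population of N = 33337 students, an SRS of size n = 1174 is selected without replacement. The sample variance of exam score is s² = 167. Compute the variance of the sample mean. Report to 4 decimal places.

0.1372

Under SRS without replacement, Var(ȳ) = (1 − f)·s²/n with f = n/N = 1174/33337 = 0.03521613.
Var(ȳ) = (1 − 0.03521613)·167/1174 = 0.96478387·0.14224872 = 0.13723927.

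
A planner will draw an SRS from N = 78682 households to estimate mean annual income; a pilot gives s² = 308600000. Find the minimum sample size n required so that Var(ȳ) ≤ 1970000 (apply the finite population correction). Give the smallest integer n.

157

Without fpc, n₀ = s²/D = 308600000/1970000 = 156.6497.
With fpc, (1 − n/N)·s²/n ≤ D requires n ≥ n₀/(1 + n₀/N) = 156.6497/(1 + 156.6497/78682) = 156.3384.
Rounding up, n = 157.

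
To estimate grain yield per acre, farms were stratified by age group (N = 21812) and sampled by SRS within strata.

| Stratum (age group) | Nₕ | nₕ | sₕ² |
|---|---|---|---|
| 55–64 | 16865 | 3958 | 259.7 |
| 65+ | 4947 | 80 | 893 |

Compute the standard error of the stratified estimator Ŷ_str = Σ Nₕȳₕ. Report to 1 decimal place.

16823.9

Var(Ŷ_str) = Σₕ Nₕ²(1 − fₕ)sₕ²/nₕ.
55–64: 16865²·(1 − 3958/16865)·259.7/3958 = 1.4282618 × 10^7.
65+: 4947²·(1 − 80/4947)·893/80 = 2.6876006 × 10^8.
Sum = 2.8304268 × 10^8.
SE = √(2.8304268 × 10^8) = 16823.9.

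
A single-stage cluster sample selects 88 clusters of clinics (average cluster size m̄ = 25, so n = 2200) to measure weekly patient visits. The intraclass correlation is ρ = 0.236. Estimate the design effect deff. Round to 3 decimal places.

deff = 1 + (25 − 1)·0.236 = 1 + 5.664 = 6.664.

6.664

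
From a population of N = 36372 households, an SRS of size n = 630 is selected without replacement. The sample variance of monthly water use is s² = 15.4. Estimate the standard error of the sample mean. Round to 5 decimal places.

0.15499

Under SRS without replacement, Var(ȳ) = (1 − f)·s²/n with f = n/N = 630/36372 = 0.01732102.
Var(ȳ) = (1 − 0.01732102)·15.4/630 = 0.98267898·0.024444444 = 0.024021042.
SE(ȳ) = √(0.024021042) = 0.15499.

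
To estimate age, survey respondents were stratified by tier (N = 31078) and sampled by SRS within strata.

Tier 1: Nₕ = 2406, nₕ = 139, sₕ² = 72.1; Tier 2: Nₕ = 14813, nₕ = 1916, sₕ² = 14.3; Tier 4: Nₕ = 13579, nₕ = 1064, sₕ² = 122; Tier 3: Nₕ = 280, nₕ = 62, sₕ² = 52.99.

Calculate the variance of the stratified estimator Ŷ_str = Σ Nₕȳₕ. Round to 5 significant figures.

2.3793 × 10^7

Var(Ŷ_str) = Σₕ Nₕ²(1 − fₕ)sₕ²/nₕ.
Tier 1: 2406²·(1 − 139/2406)·72.1/139 = 2.8292258 × 10^6.
Tier 2: 14813²·(1 − 1916/14813)·14.3/1916 = 1.4258448 × 10^6.
Tier 4: 13579²·(1 − 1064/13579)·122/1064 = 1.9485737 × 10^7.
Tier 3: 280²·(1 − 62/280)·52.99/62 = 52169.51.
Sum = 2.3792977 × 10^7.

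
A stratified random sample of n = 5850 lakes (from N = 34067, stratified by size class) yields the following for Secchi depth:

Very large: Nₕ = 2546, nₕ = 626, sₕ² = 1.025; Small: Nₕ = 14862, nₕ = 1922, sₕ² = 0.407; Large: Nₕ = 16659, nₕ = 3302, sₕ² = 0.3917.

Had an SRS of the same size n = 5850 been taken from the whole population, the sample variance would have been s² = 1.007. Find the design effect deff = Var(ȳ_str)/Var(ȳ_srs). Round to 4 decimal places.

Var(ȳ_str) = Σ Wₕ²(1−fₕ)sₕ²/nₕ with Wₕ = Nₕ/34067:
  Very large: (2546/34067)²·(1−626/2546)·1.025/626 = 6.8967007 × 10^-6
  Small: (14862/34067)²·(1−1922/14862)·0.407/1922 = 3.5090114 × 10^-5
  Large: (16659/34067)²·(1−3302/16659)·0.3917/3302 = 2.2743986 × 10^-5
  → Var(ȳ_str) = 6.4730801 × 10^-5.
Var(ȳ_srs) = (1 − 5850/34067)·1.007/5850 = 1.4257735 × 10^-4.
deff = (6.4730801 × 10^-5) / (1.4257735 × 10^-4) = 0.4540.

0.4540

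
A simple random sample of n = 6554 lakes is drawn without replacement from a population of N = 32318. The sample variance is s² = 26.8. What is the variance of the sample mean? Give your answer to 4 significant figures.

0.003260

Under SRS without replacement, Var(ȳ) = (1 − f)·s²/n with f = n/N = 6554/32318 = 0.20279720.
Var(ȳ) = (1 − 0.20279720)·26.8/6554 = 0.79720280·0.0040891059 = 0.0032598467.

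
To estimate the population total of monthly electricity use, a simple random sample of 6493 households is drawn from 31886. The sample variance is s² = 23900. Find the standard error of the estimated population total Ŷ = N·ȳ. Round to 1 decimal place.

54592.5

Var(Ŷ) = N²·Var(ȳ) = N²·(1 − n/N)·s²/n.
f = 6493/31886 = 0.20363169; Var(ȳ) = 0.79636831·23900/6493 = 2.9313419.
Var(Ŷ) = 31886² · 2.9313419 = 2.9803451 × 10^9.
SE(Ŷ) = √(2.9803451 × 10^9) = 54592.5.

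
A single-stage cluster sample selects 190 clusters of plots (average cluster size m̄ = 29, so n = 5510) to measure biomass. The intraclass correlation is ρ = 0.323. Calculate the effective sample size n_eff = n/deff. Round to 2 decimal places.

deff = 1 + (29 − 1)·0.323 = 1 + 9.044 = 10.044.
n_eff = 5510 / 10.044 = 548.59.

548.59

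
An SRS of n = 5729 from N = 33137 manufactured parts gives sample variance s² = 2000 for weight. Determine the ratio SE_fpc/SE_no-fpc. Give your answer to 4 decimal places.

0.9095

f = n/N = 5729/33137 = 0.17288831.
SE_no-fpc = √(s²/n) = 0.59084775; SE_fpc = √((1−f)s²/n) = 0.53735051.
Ratio = √(1−f) = 0.90945681.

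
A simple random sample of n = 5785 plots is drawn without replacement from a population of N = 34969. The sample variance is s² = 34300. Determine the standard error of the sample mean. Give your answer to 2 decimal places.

2.22

Under SRS without replacement, Var(ȳ) = (1 − f)·s²/n with f = n/N = 5785/34969 = 0.16543224.
Var(ȳ) = (1 − 0.16543224)·34300/5785 = 0.83456776·5.9291271 = 4.9482583.
SE(ȳ) = √(4.9482583) = 2.22.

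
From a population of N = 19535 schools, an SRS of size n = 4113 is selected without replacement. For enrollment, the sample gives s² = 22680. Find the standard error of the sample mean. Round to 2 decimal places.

2.09

Under SRS without replacement, Var(ȳ) = (1 − f)·s²/n with f = n/N = 4113/19535 = 0.21054518.
Var(ȳ) = (1 − 0.21054518)·22680/4113 = 0.78945482·5.5142232 = 4.3532301.
SE(ȳ) = √(4.3532301) = 2.09.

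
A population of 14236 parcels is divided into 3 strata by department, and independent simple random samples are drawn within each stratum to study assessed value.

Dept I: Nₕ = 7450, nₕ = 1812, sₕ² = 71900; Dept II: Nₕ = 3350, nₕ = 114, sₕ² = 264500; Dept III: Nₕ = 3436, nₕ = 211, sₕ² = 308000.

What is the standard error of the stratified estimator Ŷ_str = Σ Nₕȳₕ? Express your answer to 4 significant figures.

Var(Ŷ_str) = Σₕ Nₕ²(1 − fₕ)sₕ²/nₕ.
Dept I: 7450²·(1 − 1812/7450)·71900/1812 = 1.6666793 × 10^9.
Dept II: 3350²·(1 − 114/3350)·264500/114 = 2.5152094 × 10^10.
Dept III: 3436²·(1 − 211/3436)·308000/211 = 1.6175255 × 10^10.
Sum = 4.2994028 × 10^10.
SE = √(4.2994028 × 10^10) = 207400.

207400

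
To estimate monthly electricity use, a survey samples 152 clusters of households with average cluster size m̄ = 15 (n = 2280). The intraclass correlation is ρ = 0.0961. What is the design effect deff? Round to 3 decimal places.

2.345

deff = 1 + (15 − 1)·0.0961 = 1 + 1.3454 = 2.3454.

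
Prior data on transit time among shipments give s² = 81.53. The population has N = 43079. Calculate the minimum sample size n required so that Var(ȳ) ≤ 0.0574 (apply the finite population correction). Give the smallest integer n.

Without fpc, n₀ = s²/D = 81.53/0.0574 = 1420.3833.
With fpc, (1 − n/N)·s²/n ≤ D requires n ≥ n₀/(1 + n₀/N) = 1420.3833/(1 + 1420.3833/43079) = 1375.0458.
Rounding up, n = 1376.

1376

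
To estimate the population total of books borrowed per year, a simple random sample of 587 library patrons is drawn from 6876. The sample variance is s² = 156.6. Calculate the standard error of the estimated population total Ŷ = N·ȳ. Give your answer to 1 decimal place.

Var(Ŷ) = N²·Var(ȳ) = N²·(1 − n/N)·s²/n.
f = 587/6876 = 0.08536940; Var(ȳ) = 0.91463060·156.6/587 = 0.24400537.
Var(Ŷ) = 6876² · 0.24400537 = 1.1536422 × 10^7.
SE(Ŷ) = √(1.1536422 × 10^7) = 3396.5.

3396.5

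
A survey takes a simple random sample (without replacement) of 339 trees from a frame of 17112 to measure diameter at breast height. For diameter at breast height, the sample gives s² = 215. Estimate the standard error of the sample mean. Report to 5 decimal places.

0.78845

Under SRS without replacement, Var(ȳ) = (1 − f)·s²/n with f = n/N = 339/17112 = 0.01981066.
Var(ȳ) = (1 − 0.01981066)·215/339 = 0.98018934·0.63421829 = 0.62165401.
SE(ȳ) = √(0.62165401) = 0.78845.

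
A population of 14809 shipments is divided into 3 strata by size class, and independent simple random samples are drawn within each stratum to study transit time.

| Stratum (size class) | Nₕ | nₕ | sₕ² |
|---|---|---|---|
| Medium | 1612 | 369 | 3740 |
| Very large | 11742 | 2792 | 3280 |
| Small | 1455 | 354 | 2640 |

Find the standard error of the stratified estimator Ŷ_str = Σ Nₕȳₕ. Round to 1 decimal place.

Var(Ŷ_str) = Σₕ Nₕ²(1 − fₕ)sₕ²/nₕ.
Medium: 1612²·(1 − 369/1612)·3740/369 = 2.0308666 × 10^7.
Very large: 11742²·(1 − 2792/11742)·3280/2792 = 1.2345922 × 10^8.
Small: 1455²·(1 − 354/1455)·2640/354 = 1.1946783 × 10^7.
Sum = 1.5571467 × 10^8.
SE = √(1.5571467 × 10^8) = 12478.6.

12478.6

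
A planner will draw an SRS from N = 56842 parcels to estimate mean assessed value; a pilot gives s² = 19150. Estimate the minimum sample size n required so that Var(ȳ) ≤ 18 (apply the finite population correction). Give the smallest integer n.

Without fpc, n₀ = s²/D = 19150/18 = 1063.8889.
With fpc, (1 − n/N)·s²/n ≤ D requires n ≥ n₀/(1 + n₀/N) = 1063.8889/(1 + 1063.8889/56842) = 1044.3424.
Rounding up, n = 1045.

1045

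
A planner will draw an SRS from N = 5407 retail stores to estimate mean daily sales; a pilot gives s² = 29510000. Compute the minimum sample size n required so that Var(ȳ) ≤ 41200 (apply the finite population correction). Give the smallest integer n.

Without fpc, n₀ = s²/D = 29510000/41200 = 716.2621.
With fpc, (1 − n/N)·s²/n ≤ D requires n ≥ n₀/(1 + n₀/N) = 716.2621/(1 + 716.2621/5407) = 632.4781.
Rounding up, n = 633.

633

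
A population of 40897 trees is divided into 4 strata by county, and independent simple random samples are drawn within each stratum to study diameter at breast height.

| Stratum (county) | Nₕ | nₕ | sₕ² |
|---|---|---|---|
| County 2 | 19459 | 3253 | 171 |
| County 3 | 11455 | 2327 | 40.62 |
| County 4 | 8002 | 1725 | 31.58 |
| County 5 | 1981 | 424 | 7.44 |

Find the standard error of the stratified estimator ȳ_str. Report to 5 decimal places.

Var(ȳ_str) = Σₕ Wₕ²(1 − fₕ)sₕ²/nₕ with Wₕ = Nₕ/N, N = 40897.
County 2: Wₕ = 0.47580507; term = 0.47580507²·(1 − 0.16717200)·171/3253 = 0.009911183.
County 3: Wₕ = 0.28009389; term = 0.28009389²·(1 − 0.20314273)·40.62/2327 = 0.0010912678.
County 4: Wₕ = 0.19566227; term = 0.19566227²·(1 − 0.21557111)·31.58/1725 = 5.4978236 × 10^-4.
County 5: Wₕ = 0.04843876; term = 0.04843876²·(1 − 0.21403332)·7.44/424 = 3.2359162 × 10^-5.
Sum = 0.011584592.
SE = √(0.011584592) = 0.10763.

0.10763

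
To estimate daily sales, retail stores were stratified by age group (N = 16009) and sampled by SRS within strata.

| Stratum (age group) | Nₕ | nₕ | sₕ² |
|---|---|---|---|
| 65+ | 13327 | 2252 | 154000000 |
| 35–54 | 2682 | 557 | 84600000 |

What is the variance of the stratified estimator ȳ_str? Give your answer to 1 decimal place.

Var(ȳ_str) = Σₕ Wₕ²(1 − fₕ)sₕ²/nₕ with Wₕ = Nₕ/N, N = 16009.
65+: Wₕ = 0.83246924; term = 0.83246924²·(1 − 0.16898027)·154000000/2252 = 39382.208.
35–54: Wₕ = 0.16753076; term = 0.16753076²·(1 − 0.20768084)·84600000/557 = 3377.5708.
Sum = 42759.779.

42759.8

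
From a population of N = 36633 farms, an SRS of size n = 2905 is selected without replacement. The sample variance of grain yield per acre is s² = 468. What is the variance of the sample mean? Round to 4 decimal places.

Under SRS without replacement, Var(ȳ) = (1 − f)·s²/n with f = n/N = 2905/36633 = 0.07930008.
Var(ȳ) = (1 − 0.07930008)·468/2905 = 0.92069992·0.16110155 = 0.14832618.

0.1483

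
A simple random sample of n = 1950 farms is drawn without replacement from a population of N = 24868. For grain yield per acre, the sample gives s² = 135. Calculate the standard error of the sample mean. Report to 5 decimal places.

0.25259

Under SRS without replacement, Var(ȳ) = (1 − f)·s²/n with f = n/N = 1950/24868 = 0.07841403.
Var(ȳ) = (1 − 0.07841403)·135/1950 = 0.92158597·0.069230769 = 0.063802106.
SE(ȳ) = √(0.063802106) = 0.25259.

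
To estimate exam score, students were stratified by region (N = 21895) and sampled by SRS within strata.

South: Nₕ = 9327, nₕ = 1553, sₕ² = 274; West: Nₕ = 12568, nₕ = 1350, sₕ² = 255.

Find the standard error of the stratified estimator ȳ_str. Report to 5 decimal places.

Var(ȳ_str) = Σₕ Wₕ²(1 − fₕ)sₕ²/nₕ with Wₕ = Nₕ/N, N = 21895.
South: Wₕ = 0.42598767; term = 0.42598767²·(1 − 0.16650584)·274/1553 = 0.026685523.
West: Wₕ = 0.57401233; term = 0.57401233²·(1 − 0.10741566)·255/1350 = 0.055551798.
Sum = 0.082237321.
SE = √(0.082237321) = 0.28677.

0.28677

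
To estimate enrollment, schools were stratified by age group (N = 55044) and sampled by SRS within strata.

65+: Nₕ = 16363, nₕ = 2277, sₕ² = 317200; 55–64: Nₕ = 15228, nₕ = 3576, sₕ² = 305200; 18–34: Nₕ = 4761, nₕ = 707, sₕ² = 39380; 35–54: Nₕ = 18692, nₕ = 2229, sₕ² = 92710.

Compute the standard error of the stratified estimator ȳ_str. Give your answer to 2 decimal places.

4.49

Var(ȳ_str) = Σₕ Wₕ²(1 − fₕ)sₕ²/nₕ with Wₕ = Nₕ/N, N = 55044.
65+: Wₕ = 0.29727127; term = 0.29727127²·(1 − 0.13915541)·317200/2277 = 10.597436.
55–64: Wₕ = 0.27665141; term = 0.27665141²·(1 − 0.23483058)·305200/3576 = 4.9981627.
18–34: Wₕ = 0.08649444; term = 0.08649444²·(1 − 0.14849821)·39380/707 = 0.3548283.
35–54: Wₕ = 0.33958288; term = 0.33958288²·(1 − 0.11924888)·92710/2229 = 4.2243636.
Sum = 20.174791.
SE = √(20.174791) = 4.49.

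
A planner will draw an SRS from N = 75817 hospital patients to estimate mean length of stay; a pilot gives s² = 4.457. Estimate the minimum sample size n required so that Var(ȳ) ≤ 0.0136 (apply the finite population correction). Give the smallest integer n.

Without fpc, n₀ = s²/D = 4.457/0.0136 = 327.7206.
With fpc, (1 − n/N)·s²/n ≤ D requires n ≥ n₀/(1 + n₀/N) = 327.7206/(1 + 327.7206/75817) = 326.3101.
Rounding up, n = 327.

327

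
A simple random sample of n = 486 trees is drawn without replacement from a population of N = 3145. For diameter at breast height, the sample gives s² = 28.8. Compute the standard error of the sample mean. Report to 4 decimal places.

0.2238

Under SRS without replacement, Var(ȳ) = (1 − f)·s²/n with f = n/N = 486/3145 = 0.15453100.
Var(ȳ) = (1 − 0.15453100)·28.8/486 = 0.84546900·0.059259259 = 0.050101867.
SE(ȳ) = √(0.050101867) = 0.2238.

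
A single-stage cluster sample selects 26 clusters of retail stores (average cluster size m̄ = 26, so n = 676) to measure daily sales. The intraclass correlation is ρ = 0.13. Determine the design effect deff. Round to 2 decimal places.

deff = 1 + (26 − 1)·0.13 = 1 + 3.25 = 4.25.

4.25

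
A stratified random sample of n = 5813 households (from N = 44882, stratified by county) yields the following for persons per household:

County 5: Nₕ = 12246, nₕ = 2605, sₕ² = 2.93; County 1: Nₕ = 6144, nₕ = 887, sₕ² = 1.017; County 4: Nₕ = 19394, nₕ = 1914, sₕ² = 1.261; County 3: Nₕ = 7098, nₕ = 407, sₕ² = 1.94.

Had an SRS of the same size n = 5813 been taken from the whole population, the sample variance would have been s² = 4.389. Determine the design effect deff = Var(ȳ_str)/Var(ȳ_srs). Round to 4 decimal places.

Var(ȳ_str) = Σ Wₕ²(1−fₕ)sₕ²/nₕ with Wₕ = Nₕ/44882:
  County 5: (12246/44882)²·(1−2605/12246)·2.93/2605 = 6.5922221 × 10^-5
  County 1: (6144/44882)²·(1−887/6144)·1.017/887 = 1.8384089 × 10^-5
  County 4: (19394/44882)²·(1−1914/19394)·1.261/1914 = 1.1087601 × 10^-4
  County 3: (7098/44882)²·(1−407/7098)·1.94/407 = 1.1238024 × 10^-4
  → Var(ȳ_str) = 3.0756256 × 10^-4.
Var(ȳ_srs) = (1 − 5813/44882)·4.389/5813 = 6.5724207 × 10^-4.
deff = (3.0756256 × 10^-4) / (6.5724207 × 10^-4) = 0.4680.

0.4680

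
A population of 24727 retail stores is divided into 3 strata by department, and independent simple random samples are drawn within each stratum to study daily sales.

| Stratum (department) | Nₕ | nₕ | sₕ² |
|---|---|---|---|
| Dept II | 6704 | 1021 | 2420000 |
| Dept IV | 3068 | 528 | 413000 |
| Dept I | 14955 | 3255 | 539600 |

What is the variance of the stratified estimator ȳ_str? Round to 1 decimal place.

Var(ȳ_str) = Σₕ Wₕ²(1 − fₕ)sₕ²/nₕ with Wₕ = Nₕ/N, N = 24727.
Dept II: Wₕ = 0.27112064; term = 0.27112064²·(1 − 0.15229714)·2420000/1021 = 147.6925.
Dept IV: Wₕ = 0.12407490; term = 0.12407490²·(1 − 0.17209909)·413000/528 = 9.9692467.
Dept I: Wₕ = 0.60480446; term = 0.60480446²·(1 − 0.21765296)·539600/3255 = 47.440621.
Sum = 205.10237.

205.1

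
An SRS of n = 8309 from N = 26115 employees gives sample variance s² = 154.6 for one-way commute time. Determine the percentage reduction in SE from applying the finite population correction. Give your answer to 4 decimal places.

17.4270

f = n/N = 8309/26115 = 0.31816963.
SE_no-fpc = √(s²/n) = 0.13640502; SE_fpc = √((1−f)s²/n) = 0.11263375.
Ratio = √(1−f) = 0.82573020. Reduction = 100·(1 − 0.82573020) = 17.4270%.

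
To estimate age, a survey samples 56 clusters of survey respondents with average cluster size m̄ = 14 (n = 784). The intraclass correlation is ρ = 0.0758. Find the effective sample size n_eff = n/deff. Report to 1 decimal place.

deff = 1 + (14 − 1)·0.0758 = 1 + 0.9854 = 1.9854.
n_eff = 784 / 1.9854 = 394.9.

394.9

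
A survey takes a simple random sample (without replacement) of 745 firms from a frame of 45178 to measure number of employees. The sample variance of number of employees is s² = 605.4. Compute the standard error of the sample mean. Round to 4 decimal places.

0.8940

Under SRS without replacement, Var(ȳ) = (1 − f)·s²/n with f = n/N = 745/45178 = 0.01649033.
Var(ȳ) = (1 − 0.01649033)·605.4/745 = 0.98350967·0.81261745 = 0.79921712.
SE(ȳ) = √(0.79921712) = 0.8940.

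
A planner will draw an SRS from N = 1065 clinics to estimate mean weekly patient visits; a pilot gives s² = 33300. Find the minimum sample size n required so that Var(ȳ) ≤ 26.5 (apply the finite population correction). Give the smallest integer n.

Without fpc, n₀ = s²/D = 33300/26.5 = 1256.6038.
With fpc, (1 − n/N)·s²/n ≤ D requires n ≥ n₀/(1 + n₀/N) = 1256.6038/(1 + 1256.6038/1065) = 576.4476.
Rounding up, n = 577.

577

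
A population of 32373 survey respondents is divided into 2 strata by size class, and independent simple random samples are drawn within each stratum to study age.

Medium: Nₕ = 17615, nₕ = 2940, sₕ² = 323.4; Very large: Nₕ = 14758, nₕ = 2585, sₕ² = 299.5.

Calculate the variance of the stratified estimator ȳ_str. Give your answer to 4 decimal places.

0.0470

Var(ȳ_str) = Σₕ Wₕ²(1 − fₕ)sₕ²/nₕ with Wₕ = Nₕ/N, N = 32373.
Medium: Wₕ = 0.54412628; term = 0.54412628²·(1 − 0.16690321)·323.4/2940 = 0.027132359.
Very large: Wₕ = 0.45587372; term = 0.45587372²·(1 − 0.17515924)·299.5/2585 = 0.019860744.
Sum = 0.046993103.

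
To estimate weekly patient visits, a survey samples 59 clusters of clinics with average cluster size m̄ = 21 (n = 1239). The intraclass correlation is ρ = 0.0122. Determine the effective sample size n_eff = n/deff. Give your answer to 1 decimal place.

996.0

deff = 1 + (21 − 1)·0.0122 = 1 + 0.244 = 1.244.
n_eff = 1239 / 1.244 = 996.0.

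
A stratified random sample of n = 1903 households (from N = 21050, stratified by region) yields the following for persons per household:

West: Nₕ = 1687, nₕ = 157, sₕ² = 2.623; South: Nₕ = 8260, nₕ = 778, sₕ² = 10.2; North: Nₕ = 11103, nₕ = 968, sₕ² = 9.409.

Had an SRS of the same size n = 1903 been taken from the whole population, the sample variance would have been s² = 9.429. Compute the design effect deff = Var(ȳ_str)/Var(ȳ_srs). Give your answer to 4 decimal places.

0.9750

Var(ȳ_str) = Σ Wₕ²(1−fₕ)sₕ²/nₕ with Wₕ = Nₕ/21050:
  West: (1687/21050)²·(1−157/1687)·2.623/157 = 9.7319743 × 10^-5
  South: (8260/21050)²·(1−778/8260)·10.2/778 = 0.0018285807
  North: (11103/21050)²·(1−968/11103)·9.409/968 = 0.0024684709
  → Var(ȳ_str) = 0.0043943713.
Var(ȳ_srs) = (1 − 1903/21050)·9.429/1903 = 0.0045068747.
deff = 0.0043943713 / 0.0045068747 = 0.9750.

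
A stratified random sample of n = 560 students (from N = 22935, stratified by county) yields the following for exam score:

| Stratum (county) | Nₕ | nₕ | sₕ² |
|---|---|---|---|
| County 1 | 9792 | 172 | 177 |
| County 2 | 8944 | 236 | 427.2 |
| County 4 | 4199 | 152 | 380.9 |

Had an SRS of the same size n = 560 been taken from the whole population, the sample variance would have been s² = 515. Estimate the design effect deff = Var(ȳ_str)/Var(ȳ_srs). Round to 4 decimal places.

Var(ȳ_str) = Σ Wₕ²(1−fₕ)sₕ²/nₕ with Wₕ = Nₕ/22935:
  County 1: (9792/22935)²·(1−172/9792)·177/172 = 0.18428662
  County 2: (8944/22935)²·(1−236/8944)·427.2/236 = 0.26802294
  County 4: (4199/22935)²·(1−152/4199)·380.9/152 = 0.080955988
  → Var(ȳ_str) = 0.53326555.
Var(ȳ_srs) = (1 − 560/22935)·515/560 = 0.89718809.
deff = 0.53326555 / 0.89718809 = 0.5944.

0.5944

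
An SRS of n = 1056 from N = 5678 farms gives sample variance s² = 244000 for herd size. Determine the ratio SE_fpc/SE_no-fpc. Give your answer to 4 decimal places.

0.9022

f = n/N = 1056/5678 = 0.18598098.
SE_no-fpc = √(s²/n) = 15.200678; SE_fpc = √((1−f)s²/n) = 13.714508.
Ratio = √(1−f) = 0.90223003.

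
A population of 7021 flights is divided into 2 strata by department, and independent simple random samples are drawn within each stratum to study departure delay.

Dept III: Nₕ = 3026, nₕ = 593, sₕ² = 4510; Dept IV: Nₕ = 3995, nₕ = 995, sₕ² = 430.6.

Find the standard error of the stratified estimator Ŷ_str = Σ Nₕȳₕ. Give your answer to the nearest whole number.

7822

Var(Ŷ_str) = Σₕ Nₕ²(1 − fₕ)sₕ²/nₕ.
Dept III: 3026²·(1 − 593/3026)·4510/593 = 5.599289 × 10^7.
Dept IV: 3995²·(1 − 995/3995)·430.6/995 = 5.1866744 × 10^6.
Sum = 6.1179564 × 10^7.
SE = √(6.1179564 × 10^7) = 7822.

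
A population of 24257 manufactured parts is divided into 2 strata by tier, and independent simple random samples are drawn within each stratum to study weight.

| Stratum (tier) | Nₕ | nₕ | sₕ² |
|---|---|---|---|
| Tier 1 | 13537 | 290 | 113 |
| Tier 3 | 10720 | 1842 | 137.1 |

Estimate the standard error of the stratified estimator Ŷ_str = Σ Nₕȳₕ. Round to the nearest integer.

8773

Var(Ŷ_str) = Σₕ Nₕ²(1 − fₕ)sₕ²/nₕ.
Tier 1: 13537²·(1 − 290/13537)·113/290 = 6.9874773 × 10^7.
Tier 3: 10720²·(1 − 1842/10720)·137.1/1842 = 7.0836608 × 10^6.
Sum = 7.6958434 × 10^7.
SE = √(7.6958434 × 10^7) = 8773.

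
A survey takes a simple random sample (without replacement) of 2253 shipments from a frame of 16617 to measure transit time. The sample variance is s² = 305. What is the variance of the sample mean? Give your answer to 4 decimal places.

0.1170

Under SRS without replacement, Var(ȳ) = (1 − f)·s²/n with f = n/N = 2253/16617 = 0.13558404.
Var(ȳ) = (1 − 0.13558404)·305/2253 = 0.86441596·0.13537506 = 0.11702036.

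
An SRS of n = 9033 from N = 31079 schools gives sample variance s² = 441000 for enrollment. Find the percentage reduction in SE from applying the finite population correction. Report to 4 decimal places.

f = n/N = 9033/31079 = 0.29064642.
SE_no-fpc = √(s²/n) = 6.9872019; SE_fpc = √((1−f)s²/n) = 5.8848402.
Ratio = √(1−f) = 0.84223131. Reduction = 100·(1 − 0.84223131) = 15.7769%.

15.7769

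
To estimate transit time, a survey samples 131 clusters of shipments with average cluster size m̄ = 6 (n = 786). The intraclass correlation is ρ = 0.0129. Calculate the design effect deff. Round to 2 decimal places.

1.06

deff = 1 + (6 − 1)·0.0129 = 1 + 0.0645 = 1.0645.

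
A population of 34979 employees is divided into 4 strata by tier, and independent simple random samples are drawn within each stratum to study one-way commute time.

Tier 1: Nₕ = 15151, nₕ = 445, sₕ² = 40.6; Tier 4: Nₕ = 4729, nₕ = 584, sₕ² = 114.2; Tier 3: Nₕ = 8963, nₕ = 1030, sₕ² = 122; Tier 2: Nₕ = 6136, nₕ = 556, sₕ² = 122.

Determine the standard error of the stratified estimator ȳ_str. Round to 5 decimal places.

Var(ȳ_str) = Σₕ Wₕ²(1 − fₕ)sₕ²/nₕ with Wₕ = Nₕ/N, N = 34979.
Tier 1: Wₕ = 0.43314560; term = 0.43314560²·(1 − 0.02937100)·40.6/445 = 0.016614493.
Tier 4: Wₕ = 0.13519540; term = 0.13519540²·(1 − 0.12349334)·114.2/584 = 0.0031327975.
Tier 3: Wₕ = 0.25623946; term = 0.25623946²·(1 − 0.11491688)·122/1030 = 0.0068833314.
Tier 2: Wₕ = 0.17541954; term = 0.17541954²·(1 − 0.09061278)·122/556 = 0.0061403031.
Sum = 0.032770925.
SE = √(0.032770925) = 0.18103.

0.18103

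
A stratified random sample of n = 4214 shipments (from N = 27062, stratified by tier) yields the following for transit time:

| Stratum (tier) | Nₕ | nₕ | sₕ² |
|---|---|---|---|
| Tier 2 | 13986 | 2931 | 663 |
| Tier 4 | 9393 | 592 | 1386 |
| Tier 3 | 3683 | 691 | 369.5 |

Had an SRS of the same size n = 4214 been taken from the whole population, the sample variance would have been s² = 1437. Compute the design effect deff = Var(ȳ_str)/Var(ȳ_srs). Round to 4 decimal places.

1.1117

Var(ȳ_str) = Σ Wₕ²(1−fₕ)sₕ²/nₕ with Wₕ = Nₕ/27062:
  Tier 2: (13986/27062)²·(1−2931/13986)·663/2931 = 0.047756248
  Tier 4: (9393/27062)²·(1−592/9393)·1386/592 = 0.26427622
  Tier 3: (3683/27062)²·(1−691/3683)·369.5/691 = 0.0080459981
  → Var(ȳ_str) = 0.32007847.
Var(ȳ_srs) = (1 − 4214/27062)·1437/4214 = 0.28790588.
deff = 0.32007847 / 0.28790588 = 1.1117.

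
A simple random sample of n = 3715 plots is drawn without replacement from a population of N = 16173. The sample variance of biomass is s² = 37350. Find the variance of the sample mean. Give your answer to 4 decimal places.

7.7444

Under SRS without replacement, Var(ȳ) = (1 − f)·s²/n with f = n/N = 3715/16173 = 0.22970383.
Var(ȳ) = (1 − 0.22970383)·37350/3715 = 0.77029617·10.053836 = 7.7444312.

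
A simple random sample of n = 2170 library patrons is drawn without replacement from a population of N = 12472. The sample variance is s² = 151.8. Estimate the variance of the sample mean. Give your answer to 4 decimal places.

Under SRS without replacement, Var(ȳ) = (1 − f)·s²/n with f = n/N = 2170/12472 = 0.17398974.
Var(ȳ) = (1 − 0.17398974)·151.8/2170 = 0.82601026·0.069953917 = 0.057782653.

0.0578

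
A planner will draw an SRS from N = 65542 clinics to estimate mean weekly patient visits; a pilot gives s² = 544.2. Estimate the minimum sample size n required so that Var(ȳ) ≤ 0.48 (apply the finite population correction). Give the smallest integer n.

1115

Without fpc, n₀ = s²/D = 544.2/0.48 = 1133.7500.
With fpc, (1 − n/N)·s²/n ≤ D requires n ≥ n₀/(1 + n₀/N) = 1133.7500/(1 + 1133.7500/65542) = 1114.4718.
Rounding up, n = 1115.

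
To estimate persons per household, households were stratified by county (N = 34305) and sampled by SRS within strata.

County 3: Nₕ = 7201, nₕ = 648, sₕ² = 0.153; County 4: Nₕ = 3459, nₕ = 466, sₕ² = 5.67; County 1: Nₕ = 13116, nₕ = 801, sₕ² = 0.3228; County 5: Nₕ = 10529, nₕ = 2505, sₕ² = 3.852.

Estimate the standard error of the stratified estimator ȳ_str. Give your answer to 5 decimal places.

Var(ȳ_str) = Σₕ Wₕ²(1 − fₕ)sₕ²/nₕ with Wₕ = Nₕ/N, N = 34305.
County 3: Wₕ = 0.20991109; term = 0.20991109²·(1 − 0.08998750)·0.153/648 = 9.4674835 × 10^-6.
County 4: Wₕ = 0.10083078; term = 0.10083078²·(1 − 0.13472102)·5.67/466 = 1.0703839 × 10^-4.
County 1: Wₕ = 0.38233494; term = 0.38233494²·(1 − 0.06107045)·0.3228/801 = 5.5312334 × 10^-5.
County 5: Wₕ = 0.30692319; term = 0.30692319²·(1 − 0.23791433)·3.852/2505 = 1.1039305 × 10^-4.
Sum = 2.8221126 × 10^-4.
SE = √(2.8221126 × 10^-4) = 0.01680.

0.01680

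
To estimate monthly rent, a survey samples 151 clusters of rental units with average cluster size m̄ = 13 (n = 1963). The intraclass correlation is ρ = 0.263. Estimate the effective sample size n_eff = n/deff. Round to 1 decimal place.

deff = 1 + (13 − 1)·0.263 = 1 + 3.156 = 4.156.
n_eff = 1963 / 4.156 = 472.3.

472.3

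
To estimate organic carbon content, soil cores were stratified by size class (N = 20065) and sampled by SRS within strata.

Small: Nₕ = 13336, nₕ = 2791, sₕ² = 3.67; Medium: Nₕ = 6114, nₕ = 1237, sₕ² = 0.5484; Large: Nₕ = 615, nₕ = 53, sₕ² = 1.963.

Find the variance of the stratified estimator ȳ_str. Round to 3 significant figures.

5.24 × 10^-4

Var(ȳ_str) = Σₕ Wₕ²(1 − fₕ)sₕ²/nₕ with Wₕ = Nₕ/N, N = 20065.
Small: Wₕ = 0.66463992; term = 0.66463992²·(1 − 0.20928314)·3.67/2791 = 4.5930383 × 10^-4.
Medium: Wₕ = 0.30470969; term = 0.30470969²·(1 − 0.20232254)·0.5484/1237 = 3.2834288 × 10^-5.
Large: Wₕ = 0.03065039; term = 0.03065039²·(1 − 0.08617886)·1.963/53 = 3.1796369 × 10^-5.
Sum = 5.2393449 × 10^-4.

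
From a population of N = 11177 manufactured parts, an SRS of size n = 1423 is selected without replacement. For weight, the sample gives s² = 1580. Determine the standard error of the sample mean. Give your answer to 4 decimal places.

Under SRS without replacement, Var(ȳ) = (1 − f)·s²/n with f = n/N = 1423/11177 = 0.12731502.
Var(ȳ) = (1 − 0.12731502)·1580/1423 = 0.87268498·1.1103303 = 0.96896856.
SE(ȳ) = √(0.96896856) = 0.9844.

0.9844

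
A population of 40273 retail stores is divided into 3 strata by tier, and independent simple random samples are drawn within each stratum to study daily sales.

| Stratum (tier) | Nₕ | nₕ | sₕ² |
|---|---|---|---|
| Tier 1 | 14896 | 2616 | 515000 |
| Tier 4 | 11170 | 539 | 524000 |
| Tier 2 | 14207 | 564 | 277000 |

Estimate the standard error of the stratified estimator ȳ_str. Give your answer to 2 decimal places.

Var(ȳ_str) = Σₕ Wₕ²(1 − fₕ)sₕ²/nₕ with Wₕ = Nₕ/N, N = 40273.
Tier 1: Wₕ = 0.36987560; term = 0.36987560²·(1 − 0.17561762)·515000/2616 = 22.202892.
Tier 4: Wₕ = 0.27735704; term = 0.27735704²·(1 − 0.04825425)·524000/539 = 71.177356.
Tier 2: Wₕ = 0.35276736; term = 0.35276736²·(1 − 0.03969874)·277000/564 = 58.692818.
Sum = 152.07307.
SE = √(152.07307) = 12.33.

12.33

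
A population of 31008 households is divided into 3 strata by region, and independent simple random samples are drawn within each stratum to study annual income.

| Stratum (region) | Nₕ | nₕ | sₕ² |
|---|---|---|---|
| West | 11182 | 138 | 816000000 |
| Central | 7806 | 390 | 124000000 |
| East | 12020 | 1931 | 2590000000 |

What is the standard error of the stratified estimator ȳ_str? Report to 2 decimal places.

Var(ȳ_str) = Σₕ Wₕ²(1 − fₕ)sₕ²/nₕ with Wₕ = Nₕ/N, N = 31008.
West: Wₕ = 0.36061662; term = 0.36061662²·(1 − 0.01234126)·816000000/138 = 759467.94.
Central: Wₕ = 0.25174149; term = 0.25174149²·(1 − 0.04996157)·124000000/390 = 19142.905.
East: Wₕ = 0.38764190; term = 0.38764190²·(1 − 0.16064892)·2590000000/1931 = 169169.7.
Sum = 947780.55.
SE = √(947780.55) = 973.54.

973.54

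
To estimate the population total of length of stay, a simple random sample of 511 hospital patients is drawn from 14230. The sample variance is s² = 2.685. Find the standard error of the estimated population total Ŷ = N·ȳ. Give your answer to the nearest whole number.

1013

Var(Ŷ) = N²·Var(ȳ) = N²·(1 − n/N)·s²/n.
f = 511/14230 = 0.03591005; Var(ȳ) = 0.96408995·2.685/511 = 0.0050657173.
Var(Ŷ) = 14230² · 0.0050657173 = 1.0257718 × 10^6.
SE(Ŷ) = √(1.0257718 × 10^6) = 1013.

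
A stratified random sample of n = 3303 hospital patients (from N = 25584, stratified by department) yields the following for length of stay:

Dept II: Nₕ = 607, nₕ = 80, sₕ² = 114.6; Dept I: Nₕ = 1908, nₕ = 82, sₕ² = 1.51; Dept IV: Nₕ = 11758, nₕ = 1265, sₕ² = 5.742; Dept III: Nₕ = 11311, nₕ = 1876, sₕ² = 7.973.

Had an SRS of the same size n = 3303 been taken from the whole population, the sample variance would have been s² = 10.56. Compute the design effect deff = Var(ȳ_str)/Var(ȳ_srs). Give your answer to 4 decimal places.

0.8428

Var(ȳ_str) = Σ Wₕ²(1−fₕ)sₕ²/nₕ with Wₕ = Nₕ/25584:
  Dept II: (607/25584)²·(1−80/607)·114.6/80 = 7.0009511 × 10^-4
  Dept I: (1908/25584)²·(1−82/1908)·1.51/82 = 9.8017889 × 10^-5
  Dept IV: (11758/25584)²·(1−1265/11758)·5.742/1265 = 8.555963 × 10^-4
  Dept III: (11311/25584)²·(1−1876/11311)·7.973/1876 = 6.929389 × 10^-4
  → Var(ȳ_str) = 0.0023466482.
Var(ȳ_srs) = (1 − 3303/25584)·10.56/3303 = 0.0027843356.
deff = 0.0023466482 / 0.0027843356 = 0.8428.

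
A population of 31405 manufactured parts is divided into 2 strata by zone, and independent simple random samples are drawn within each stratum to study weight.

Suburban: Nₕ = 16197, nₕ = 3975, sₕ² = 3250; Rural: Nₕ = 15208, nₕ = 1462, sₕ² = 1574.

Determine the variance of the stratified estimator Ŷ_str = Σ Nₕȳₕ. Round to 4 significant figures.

3.869 × 10^8

Var(Ŷ_str) = Σₕ Nₕ²(1 − fₕ)sₕ²/nₕ.
Suburban: 16197²·(1 − 3975/16197)·3250/3975 = 1.6185387 × 10^8.
Rural: 15208²·(1 − 1462/15208)·1574/1462 = 2.2506388 × 10^8.
Sum = 3.8691775 × 10^8.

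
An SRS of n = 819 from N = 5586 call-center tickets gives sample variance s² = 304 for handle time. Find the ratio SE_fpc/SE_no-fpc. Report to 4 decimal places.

0.9238

f = n/N = 819/5586 = 0.14661654.
SE_no-fpc = √(s²/n) = 0.60924902; SE_fpc = √((1−f)s²/n) = 0.56281667.
Ratio = √(1−f) = 0.92378756.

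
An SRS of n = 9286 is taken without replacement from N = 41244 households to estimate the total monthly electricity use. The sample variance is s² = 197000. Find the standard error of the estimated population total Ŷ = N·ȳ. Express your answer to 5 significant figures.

167220

Var(Ŷ) = N²·Var(ȳ) = N²·(1 − n/N)·s²/n.
f = 9286/41244 = 0.22514790; Var(ȳ) = 0.77485210·197000/9286 = 16.43828.
Var(Ŷ) = 41244² · 16.43828 = 2.7962624 × 10^10.
SE(Ŷ) = √(2.7962624 × 10^10) = 167220.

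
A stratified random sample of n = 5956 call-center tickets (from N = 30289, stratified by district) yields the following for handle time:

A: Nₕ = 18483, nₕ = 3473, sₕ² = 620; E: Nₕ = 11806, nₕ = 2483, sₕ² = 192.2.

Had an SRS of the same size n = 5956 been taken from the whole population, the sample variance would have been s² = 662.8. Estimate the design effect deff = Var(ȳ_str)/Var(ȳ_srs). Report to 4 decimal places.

Var(ȳ_str) = Σ Wₕ²(1−fₕ)sₕ²/nₕ with Wₕ = Nₕ/30289:
  A: (18483/30289)²·(1−3473/18483)·620/3473 = 0.053984638
  E: (11806/30289)²·(1−2483/11806)·192.2/2483 = 0.0092867821
  → Var(ȳ_str) = 0.06327142.
Var(ȳ_srs) = (1 − 5956/30289)·662.8/5956 = 0.089400208.
deff = 0.06327142 / 0.089400208 = 0.7077.

0.7077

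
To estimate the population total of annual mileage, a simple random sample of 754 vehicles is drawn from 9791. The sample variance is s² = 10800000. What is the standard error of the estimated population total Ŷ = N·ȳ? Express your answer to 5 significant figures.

1.1258 × 10^6

Var(Ŷ) = N²·Var(ȳ) = N²·(1 − n/N)·s²/n.
f = 754/9791 = 0.07700950; Var(ȳ) = 0.92299050·10800000/754 = 13220.554.
Var(Ŷ) = 9791² · 13220.554 = 1.267371 × 10^12.
SE(Ŷ) = √(1.267371 × 10^12) = 1.1258 × 10^6.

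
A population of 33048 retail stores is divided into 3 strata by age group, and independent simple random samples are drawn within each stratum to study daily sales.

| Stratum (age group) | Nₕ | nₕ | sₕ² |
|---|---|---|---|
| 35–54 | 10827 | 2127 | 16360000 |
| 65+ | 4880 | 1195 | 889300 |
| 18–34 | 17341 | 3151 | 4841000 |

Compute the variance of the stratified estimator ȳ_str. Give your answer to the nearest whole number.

Var(ȳ_str) = Σₕ Wₕ²(1 − fₕ)sₕ²/nₕ with Wₕ = Nₕ/N, N = 33048.
35–54: Wₕ = 0.32761438; term = 0.32761438²·(1 − 0.19645331)·16360000/2127 = 663.36543.
65+: Wₕ = 0.14766400; term = 0.14766400²·(1 − 0.24487705)·889300/1195 = 12.253138.
18–34: Wₕ = 0.52472162; term = 0.52472162²·(1 − 0.18170809)·4841000/3151 = 346.14084.
Sum = 1021.7594.

1022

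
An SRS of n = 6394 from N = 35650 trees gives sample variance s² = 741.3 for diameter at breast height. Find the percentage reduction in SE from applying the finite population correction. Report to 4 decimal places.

f = n/N = 6394/35650 = 0.17935484.
SE_no-fpc = √(s²/n) = 0.34049496; SE_fpc = √((1−f)s²/n) = 0.30845257.
Ratio = √(1−f) = 0.90589467. Reduction = 100·(1 − 0.90589467) = 9.4105%.

9.4105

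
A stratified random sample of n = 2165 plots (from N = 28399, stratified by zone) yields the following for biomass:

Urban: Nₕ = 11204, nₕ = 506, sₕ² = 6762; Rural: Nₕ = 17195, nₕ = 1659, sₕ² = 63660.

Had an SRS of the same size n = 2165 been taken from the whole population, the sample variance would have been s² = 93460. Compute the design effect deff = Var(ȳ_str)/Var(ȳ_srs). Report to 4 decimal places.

Var(ȳ_str) = Σ Wₕ²(1−fₕ)sₕ²/nₕ with Wₕ = Nₕ/28399:
  Urban: (11204/28399)²·(1−506/11204)·6762/506 = 1.9860686
  Rural: (17195/28399)²·(1−1659/17195)·63660/1659 = 12.710293
  → Var(ȳ_str) = 14.696362.
Var(ȳ_srs) = (1 − 2165/28399)·93460/2165 = 39.87763.
deff = 14.696362 / 39.87763 = 0.3685.

0.3685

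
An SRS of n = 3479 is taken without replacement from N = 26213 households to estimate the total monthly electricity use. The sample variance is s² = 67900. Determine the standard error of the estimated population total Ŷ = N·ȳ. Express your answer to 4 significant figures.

Var(Ŷ) = N²·Var(ȳ) = N²·(1 − n/N)·s²/n.
f = 3479/26213 = 0.13272041; Var(ȳ) = 0.86727959·67900/3479 = 16.926785.
Var(Ŷ) = 26213² · 16.926785 = 1.1630756 × 10^10.
SE(Ŷ) = √(1.1630756 × 10^10) = 107800.

107800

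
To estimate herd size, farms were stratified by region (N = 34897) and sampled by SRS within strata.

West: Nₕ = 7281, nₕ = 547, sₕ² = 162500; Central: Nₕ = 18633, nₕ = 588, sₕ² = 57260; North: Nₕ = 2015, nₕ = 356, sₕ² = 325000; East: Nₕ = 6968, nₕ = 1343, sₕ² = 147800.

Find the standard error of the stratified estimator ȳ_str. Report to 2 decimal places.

6.70

Var(ȳ_str) = Σₕ Wₕ²(1 − fₕ)sₕ²/nₕ with Wₕ = Nₕ/N, N = 34897.
West: Wₕ = 0.20864258; term = 0.20864258²·(1 − 0.07512704)·162500/547 = 11.960628.
Central: Wₕ = 0.53394275; term = 0.53394275²·(1 − 0.03155692)·57260/588 = 26.8867.
North: Wₕ = 0.05774135; term = 0.05774135²·(1 − 0.17667494)·325000/356 = 2.5059858.
East: Wₕ = 0.19967332; term = 0.19967332²·(1 − 0.19273823)·147800/1343 = 3.5420354.
Sum = 44.895349.
SE = √(44.895349) = 6.70.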